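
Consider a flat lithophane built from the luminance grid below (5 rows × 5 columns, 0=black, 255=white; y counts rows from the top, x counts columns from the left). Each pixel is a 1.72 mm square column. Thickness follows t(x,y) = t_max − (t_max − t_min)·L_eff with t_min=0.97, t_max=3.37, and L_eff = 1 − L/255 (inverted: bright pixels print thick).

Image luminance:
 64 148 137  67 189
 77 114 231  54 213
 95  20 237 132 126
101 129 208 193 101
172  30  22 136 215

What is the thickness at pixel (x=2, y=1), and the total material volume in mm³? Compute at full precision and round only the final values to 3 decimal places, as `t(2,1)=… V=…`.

t(2,1)=3.144 V=161.148

span = t_max - t_min = 3.37 - 0.97 = 2.400
L(2,1) = 231, L_eff = 1 - 231/255 = 0.094118 (inverted)
t(2,1) = 3.37 - 2.400·0.094118 = 3.144
Σt over all 5·5 pixels = 92601/1700 ≈ 54.4711765
V = pitch²·Σt = 1.72²·92601/1700 = 161.148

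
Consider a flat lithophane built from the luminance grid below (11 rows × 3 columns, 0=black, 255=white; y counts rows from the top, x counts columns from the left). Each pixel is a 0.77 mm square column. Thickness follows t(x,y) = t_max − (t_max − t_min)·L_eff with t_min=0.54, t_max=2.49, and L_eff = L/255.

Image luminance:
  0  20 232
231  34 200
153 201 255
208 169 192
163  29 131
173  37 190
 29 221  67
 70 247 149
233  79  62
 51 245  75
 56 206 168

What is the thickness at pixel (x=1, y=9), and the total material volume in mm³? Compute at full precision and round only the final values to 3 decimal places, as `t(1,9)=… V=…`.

t(1,9)=0.616 V=27.971

span = t_max - t_min = 2.49 - 0.54 = 1.950
L(1,9) = 245, L_eff = 245/255 = 0.960784
t(1,9) = 2.49 - 1.950·0.960784 = 0.616
Σt over all 11·3 pixels = 80201/1700 ≈ 47.1770588
V = pitch²·Σt = 0.77²·80201/1700 = 27.971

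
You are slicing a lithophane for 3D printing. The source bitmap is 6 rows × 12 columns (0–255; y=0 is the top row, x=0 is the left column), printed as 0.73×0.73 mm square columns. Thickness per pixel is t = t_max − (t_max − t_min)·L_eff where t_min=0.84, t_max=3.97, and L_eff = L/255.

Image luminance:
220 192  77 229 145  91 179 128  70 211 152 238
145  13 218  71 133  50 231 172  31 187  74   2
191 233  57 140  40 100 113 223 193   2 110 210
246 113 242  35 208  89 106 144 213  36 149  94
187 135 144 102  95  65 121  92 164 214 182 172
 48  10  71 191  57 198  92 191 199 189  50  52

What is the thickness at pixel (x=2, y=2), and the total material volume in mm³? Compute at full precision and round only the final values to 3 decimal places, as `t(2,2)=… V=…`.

span = t_max - t_min = 3.97 - 0.84 = 3.130
L(2,2) = 57, L_eff = 57/255 = 0.223529
t(2,2) = 3.97 - 3.130·0.223529 = 3.270
Σt over all 6·12 pixels = 1431483/8500 ≈ 168.4097647
V = pitch²·Σt = 0.73²·1431483/8500 = 89.746

t(2,2)=3.270 V=89.746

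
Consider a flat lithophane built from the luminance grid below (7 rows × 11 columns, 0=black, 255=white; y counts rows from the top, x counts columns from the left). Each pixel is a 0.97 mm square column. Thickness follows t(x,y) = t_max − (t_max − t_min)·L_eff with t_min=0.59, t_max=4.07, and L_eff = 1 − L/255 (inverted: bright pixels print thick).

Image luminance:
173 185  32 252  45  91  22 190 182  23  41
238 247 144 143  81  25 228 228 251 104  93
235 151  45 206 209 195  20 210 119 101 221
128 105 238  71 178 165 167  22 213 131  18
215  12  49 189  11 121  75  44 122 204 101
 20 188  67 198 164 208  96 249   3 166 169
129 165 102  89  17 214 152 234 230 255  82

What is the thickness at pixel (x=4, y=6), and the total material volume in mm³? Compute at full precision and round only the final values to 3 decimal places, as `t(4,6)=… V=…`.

span = t_max - t_min = 4.07 - 0.59 = 3.480
L(4,6) = 17, L_eff = 1 - 17/255 = 0.933333 (inverted)
t(4,6) = 4.07 - 3.480·0.933333 = 0.822
Σt over all 7·11 pixels = 188.806
V = pitch²·Σt = 0.97²·188.806 = 177.648

t(4,6)=0.822 V=177.648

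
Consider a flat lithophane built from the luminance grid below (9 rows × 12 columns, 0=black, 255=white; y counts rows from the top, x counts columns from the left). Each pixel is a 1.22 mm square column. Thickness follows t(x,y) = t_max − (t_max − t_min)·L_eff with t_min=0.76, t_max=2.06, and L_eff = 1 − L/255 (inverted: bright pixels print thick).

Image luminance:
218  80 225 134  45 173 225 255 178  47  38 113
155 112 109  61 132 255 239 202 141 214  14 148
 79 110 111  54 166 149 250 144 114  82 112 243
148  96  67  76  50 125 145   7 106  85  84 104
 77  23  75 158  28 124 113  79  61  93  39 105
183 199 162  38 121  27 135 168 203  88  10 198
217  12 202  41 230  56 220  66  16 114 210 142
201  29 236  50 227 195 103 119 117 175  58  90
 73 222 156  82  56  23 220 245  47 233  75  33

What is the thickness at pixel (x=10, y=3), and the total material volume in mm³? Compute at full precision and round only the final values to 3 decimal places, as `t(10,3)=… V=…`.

span = t_max - t_min = 2.06 - 0.76 = 1.300
L(10,3) = 84, L_eff = 1 - 84/255 = 0.670588 (inverted)
t(10,3) = 2.06 - 1.300·0.670588 = 1.188
Σt over all 9·12 pixels = 191219/1275 ≈ 149.9756863
V = pitch²·Σt = 1.22²·191219/1275 = 223.224

t(10,3)=1.188 V=223.224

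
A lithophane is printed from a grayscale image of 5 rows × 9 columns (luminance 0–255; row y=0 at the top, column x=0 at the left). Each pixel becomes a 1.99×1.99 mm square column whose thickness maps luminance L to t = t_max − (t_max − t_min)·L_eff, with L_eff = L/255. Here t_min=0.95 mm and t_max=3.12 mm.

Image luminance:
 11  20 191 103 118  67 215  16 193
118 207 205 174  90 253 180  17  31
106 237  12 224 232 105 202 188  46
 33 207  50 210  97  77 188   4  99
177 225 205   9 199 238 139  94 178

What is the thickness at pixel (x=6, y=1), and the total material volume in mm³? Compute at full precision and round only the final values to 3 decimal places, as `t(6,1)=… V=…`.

t(6,1)=1.588 V=354.137

span = t_max - t_min = 3.12 - 0.95 = 2.170
L(6,1) = 180, L_eff = 180/255 = 0.705882
t(6,1) = 3.12 - 2.170·0.705882 = 1.588
Σt over all 5·9 pixels = 228037/2550 ≈ 89.4262745
V = pitch²·Σt = 1.99²·228037/2550 = 354.137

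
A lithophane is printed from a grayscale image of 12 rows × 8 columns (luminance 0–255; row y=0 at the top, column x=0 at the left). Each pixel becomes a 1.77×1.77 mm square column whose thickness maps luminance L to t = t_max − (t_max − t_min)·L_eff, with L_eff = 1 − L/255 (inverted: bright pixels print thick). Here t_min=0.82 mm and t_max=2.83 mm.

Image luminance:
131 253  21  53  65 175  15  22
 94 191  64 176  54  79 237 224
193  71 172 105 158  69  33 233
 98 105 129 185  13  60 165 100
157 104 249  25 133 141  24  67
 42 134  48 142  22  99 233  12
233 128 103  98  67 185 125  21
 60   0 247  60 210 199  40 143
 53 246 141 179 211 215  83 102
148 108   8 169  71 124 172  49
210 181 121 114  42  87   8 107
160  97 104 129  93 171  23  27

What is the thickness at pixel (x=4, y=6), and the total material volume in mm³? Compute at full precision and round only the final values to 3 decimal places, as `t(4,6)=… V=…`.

span = t_max - t_min = 2.83 - 0.82 = 2.010
L(4,6) = 67, L_eff = 1 - 67/255 = 0.737255 (inverted)
t(4,6) = 2.83 - 2.010·0.737255 = 1.348
Σt over all 12·8 pixels = 1409269/8500 ≈ 165.7963529
V = pitch²·Σt = 1.77²·1409269/8500 = 519.423

t(4,6)=1.348 V=519.423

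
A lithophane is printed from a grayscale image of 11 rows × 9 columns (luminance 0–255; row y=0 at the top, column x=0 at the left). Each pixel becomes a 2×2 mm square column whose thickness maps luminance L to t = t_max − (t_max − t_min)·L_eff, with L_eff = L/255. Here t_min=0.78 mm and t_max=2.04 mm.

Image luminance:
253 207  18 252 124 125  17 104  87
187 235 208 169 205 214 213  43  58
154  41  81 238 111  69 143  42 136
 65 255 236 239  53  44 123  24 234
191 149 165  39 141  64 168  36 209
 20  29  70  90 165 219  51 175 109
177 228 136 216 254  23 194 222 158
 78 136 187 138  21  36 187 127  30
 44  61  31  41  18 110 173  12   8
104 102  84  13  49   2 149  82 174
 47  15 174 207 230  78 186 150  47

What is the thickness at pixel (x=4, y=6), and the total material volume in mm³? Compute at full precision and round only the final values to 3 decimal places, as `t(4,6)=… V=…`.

t(4,6)=0.785 V=569.952

span = t_max - t_min = 2.04 - 0.78 = 1.260
L(4,6) = 254, L_eff = 254/255 = 0.996078
t(4,6) = 2.04 - 1.260·0.996078 = 0.785
Σt over all 11·9 pixels = 142.488
V = pitch²·Σt = 2²·142.488 = 569.952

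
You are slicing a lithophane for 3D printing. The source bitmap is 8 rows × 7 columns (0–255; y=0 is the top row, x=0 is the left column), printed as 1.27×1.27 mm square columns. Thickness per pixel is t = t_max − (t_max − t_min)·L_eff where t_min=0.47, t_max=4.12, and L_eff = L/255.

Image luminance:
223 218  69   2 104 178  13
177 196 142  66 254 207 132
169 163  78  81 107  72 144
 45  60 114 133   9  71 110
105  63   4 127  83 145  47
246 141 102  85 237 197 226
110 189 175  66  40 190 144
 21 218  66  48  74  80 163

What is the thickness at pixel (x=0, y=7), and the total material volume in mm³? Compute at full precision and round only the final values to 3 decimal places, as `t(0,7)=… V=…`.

t(0,7)=3.819 V=216.779

span = t_max - t_min = 4.12 - 0.47 = 3.650
L(0,7) = 21, L_eff = 21/255 = 0.082353
t(0,7) = 4.12 - 3.650·0.082353 = 3.819
Σt over all 8·7 pixels = 45697/340 ≈ 134.4029412
V = pitch²·Σt = 1.27²·45697/340 = 216.779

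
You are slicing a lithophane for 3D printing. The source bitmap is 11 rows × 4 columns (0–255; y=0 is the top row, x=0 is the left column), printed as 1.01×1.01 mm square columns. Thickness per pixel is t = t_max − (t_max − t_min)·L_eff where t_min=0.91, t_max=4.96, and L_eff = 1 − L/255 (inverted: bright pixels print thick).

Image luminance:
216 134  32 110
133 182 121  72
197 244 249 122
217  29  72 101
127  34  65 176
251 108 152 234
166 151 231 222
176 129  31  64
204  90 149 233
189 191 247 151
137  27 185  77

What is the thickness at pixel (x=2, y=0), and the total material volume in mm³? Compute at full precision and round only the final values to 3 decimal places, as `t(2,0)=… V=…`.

t(2,0)=1.418 V=144.989

span = t_max - t_min = 4.96 - 0.91 = 4.050
L(2,0) = 32, L_eff = 1 - 32/255 = 0.874510 (inverted)
t(2,0) = 4.96 - 4.050·0.874510 = 1.418
Σt over all 11·4 pixels = 60406/425 ≈ 142.1317647
V = pitch²·Σt = 1.01²·60406/425 = 144.989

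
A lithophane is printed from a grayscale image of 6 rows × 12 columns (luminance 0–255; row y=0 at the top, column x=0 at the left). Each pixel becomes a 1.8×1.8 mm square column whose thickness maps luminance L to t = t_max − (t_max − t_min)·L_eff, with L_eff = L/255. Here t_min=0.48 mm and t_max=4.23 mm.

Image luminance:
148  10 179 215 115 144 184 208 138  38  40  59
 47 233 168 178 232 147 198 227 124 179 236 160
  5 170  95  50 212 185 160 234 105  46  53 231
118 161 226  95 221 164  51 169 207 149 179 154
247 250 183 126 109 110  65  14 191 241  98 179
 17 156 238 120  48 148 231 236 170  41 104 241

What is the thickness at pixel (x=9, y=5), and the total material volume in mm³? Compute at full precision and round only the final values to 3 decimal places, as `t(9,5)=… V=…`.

t(9,5)=3.627 V=481.239

span = t_max - t_min = 4.23 - 0.48 = 3.750
L(9,5) = 41, L_eff = 41/255 = 0.160784
t(9,5) = 4.23 - 3.750·0.160784 = 3.627
Σt over all 6·12 pixels = 126251/850 ≈ 148.5305882
V = pitch²·Σt = 1.8²·126251/850 = 481.239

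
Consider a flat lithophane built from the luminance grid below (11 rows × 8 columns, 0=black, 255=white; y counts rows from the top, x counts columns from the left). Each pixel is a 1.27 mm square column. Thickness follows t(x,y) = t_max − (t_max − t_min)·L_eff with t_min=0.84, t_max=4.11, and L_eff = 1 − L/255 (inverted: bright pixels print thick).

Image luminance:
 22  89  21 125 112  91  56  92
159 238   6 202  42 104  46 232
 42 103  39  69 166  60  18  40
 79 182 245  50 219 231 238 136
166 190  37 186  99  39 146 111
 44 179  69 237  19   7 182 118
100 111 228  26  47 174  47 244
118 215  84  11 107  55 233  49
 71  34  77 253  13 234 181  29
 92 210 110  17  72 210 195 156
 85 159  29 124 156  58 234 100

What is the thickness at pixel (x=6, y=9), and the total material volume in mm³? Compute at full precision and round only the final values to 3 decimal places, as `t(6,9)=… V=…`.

t(6,9)=3.341 V=328.766

span = t_max - t_min = 4.11 - 0.84 = 3.270
L(6,9) = 195, L_eff = 1 - 195/255 = 0.235294 (inverted)
t(6,9) = 4.11 - 3.270·0.235294 = 3.341
Σt over all 11·8 pixels = 1732599/8500 ≈ 203.8351765
V = pitch²·Σt = 1.27²·1732599/8500 = 328.766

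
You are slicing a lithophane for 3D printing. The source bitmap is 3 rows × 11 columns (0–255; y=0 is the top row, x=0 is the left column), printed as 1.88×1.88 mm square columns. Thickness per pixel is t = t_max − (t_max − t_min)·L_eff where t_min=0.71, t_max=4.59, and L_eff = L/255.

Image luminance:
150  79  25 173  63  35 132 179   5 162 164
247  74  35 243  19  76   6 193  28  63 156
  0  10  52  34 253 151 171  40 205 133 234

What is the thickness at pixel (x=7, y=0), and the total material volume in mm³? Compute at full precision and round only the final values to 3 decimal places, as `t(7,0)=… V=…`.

t(7,0)=1.866 V=342.291

span = t_max - t_min = 4.59 - 0.71 = 3.880
L(7,0) = 179, L_eff = 179/255 = 0.701961
t(7,0) = 4.59 - 3.880·0.701961 = 1.866
Σt over all 3·11 pixels = 493913/5100 ≈ 96.8456863
V = pitch²·Σt = 1.88²·493913/5100 = 342.291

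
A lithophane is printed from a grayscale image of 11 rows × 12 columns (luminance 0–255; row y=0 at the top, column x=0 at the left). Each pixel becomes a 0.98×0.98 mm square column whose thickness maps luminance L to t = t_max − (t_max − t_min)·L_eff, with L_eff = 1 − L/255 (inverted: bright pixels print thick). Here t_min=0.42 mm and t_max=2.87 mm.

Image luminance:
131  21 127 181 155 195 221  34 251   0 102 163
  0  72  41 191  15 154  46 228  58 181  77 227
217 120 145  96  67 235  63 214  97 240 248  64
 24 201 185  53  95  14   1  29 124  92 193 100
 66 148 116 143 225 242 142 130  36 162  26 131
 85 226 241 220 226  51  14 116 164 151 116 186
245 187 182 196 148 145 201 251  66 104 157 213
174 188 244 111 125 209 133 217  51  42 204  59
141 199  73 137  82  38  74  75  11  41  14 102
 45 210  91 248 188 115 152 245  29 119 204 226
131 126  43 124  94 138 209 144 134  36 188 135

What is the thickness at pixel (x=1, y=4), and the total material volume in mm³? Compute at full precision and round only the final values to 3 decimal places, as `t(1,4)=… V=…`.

t(1,4)=1.842 V=213.469

span = t_max - t_min = 2.87 - 0.42 = 2.450
L(1,4) = 148, L_eff = 1 - 148/255 = 0.419608 (inverted)
t(1,4) = 2.87 - 2.450·0.419608 = 1.842
Σt over all 11·12 pixels = 18893/85 ≈ 222.2705882
V = pitch²·Σt = 0.98²·18893/85 = 213.469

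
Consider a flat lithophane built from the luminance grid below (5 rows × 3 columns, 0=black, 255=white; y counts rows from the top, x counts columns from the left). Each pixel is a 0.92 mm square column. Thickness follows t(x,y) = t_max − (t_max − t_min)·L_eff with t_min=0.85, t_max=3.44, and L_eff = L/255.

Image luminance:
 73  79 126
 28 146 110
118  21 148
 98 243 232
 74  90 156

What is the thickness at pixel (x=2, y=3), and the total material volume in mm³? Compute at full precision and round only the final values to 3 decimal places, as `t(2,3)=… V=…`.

t(2,3)=1.084 V=28.699

span = t_max - t_min = 3.44 - 0.85 = 2.590
L(2,3) = 232, L_eff = 232/255 = 0.909804
t(2,3) = 3.44 - 2.590·0.909804 = 1.084
Σt over all 5·3 pixels = 432311/12750 ≈ 33.9067451
V = pitch²·Σt = 0.92²·432311/12750 = 28.699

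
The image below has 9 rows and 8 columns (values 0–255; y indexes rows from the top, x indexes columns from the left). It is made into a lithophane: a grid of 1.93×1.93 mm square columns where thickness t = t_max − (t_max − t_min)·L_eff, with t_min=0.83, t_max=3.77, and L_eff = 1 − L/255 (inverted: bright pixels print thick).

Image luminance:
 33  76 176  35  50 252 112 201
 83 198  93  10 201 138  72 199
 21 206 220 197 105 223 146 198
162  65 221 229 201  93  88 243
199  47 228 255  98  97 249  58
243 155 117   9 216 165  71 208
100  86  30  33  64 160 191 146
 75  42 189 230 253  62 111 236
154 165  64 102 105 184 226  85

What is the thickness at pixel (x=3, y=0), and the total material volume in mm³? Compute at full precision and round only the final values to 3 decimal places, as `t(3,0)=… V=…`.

span = t_max - t_min = 3.77 - 0.83 = 2.940
L(3,0) = 35, L_eff = 1 - 35/255 = 0.862745 (inverted)
t(3,0) = 3.77 - 2.940·0.862745 = 1.234
Σt over all 9·8 pixels = 29867/170 ≈ 175.6882353
V = pitch²·Σt = 1.93²·29867/170 = 654.421

t(3,0)=1.234 V=654.421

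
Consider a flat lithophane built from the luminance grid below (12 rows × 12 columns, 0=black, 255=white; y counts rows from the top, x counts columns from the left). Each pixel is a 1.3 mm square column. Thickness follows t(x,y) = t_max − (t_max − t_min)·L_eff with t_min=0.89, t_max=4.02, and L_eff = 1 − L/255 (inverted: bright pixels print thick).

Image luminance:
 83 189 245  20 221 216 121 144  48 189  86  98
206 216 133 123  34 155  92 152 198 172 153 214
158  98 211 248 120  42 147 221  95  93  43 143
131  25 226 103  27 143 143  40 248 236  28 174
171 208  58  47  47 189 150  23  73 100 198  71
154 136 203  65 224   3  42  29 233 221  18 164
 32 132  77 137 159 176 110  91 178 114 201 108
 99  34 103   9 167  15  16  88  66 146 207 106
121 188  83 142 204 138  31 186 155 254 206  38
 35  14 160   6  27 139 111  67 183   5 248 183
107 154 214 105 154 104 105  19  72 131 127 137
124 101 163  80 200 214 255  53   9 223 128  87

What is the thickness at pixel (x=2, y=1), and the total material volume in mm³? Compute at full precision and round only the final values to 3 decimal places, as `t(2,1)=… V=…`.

span = t_max - t_min = 4.02 - 0.89 = 3.130
L(2,1) = 133, L_eff = 1 - 133/255 = 0.478431 (inverted)
t(2,1) = 4.02 - 3.130·0.478431 = 2.523
Σt over all 12·12 pixels = 2971429/8500 ≈ 349.5798824
V = pitch²·Σt = 1.3²·2971429/8500 = 590.790

t(2,1)=2.523 V=590.790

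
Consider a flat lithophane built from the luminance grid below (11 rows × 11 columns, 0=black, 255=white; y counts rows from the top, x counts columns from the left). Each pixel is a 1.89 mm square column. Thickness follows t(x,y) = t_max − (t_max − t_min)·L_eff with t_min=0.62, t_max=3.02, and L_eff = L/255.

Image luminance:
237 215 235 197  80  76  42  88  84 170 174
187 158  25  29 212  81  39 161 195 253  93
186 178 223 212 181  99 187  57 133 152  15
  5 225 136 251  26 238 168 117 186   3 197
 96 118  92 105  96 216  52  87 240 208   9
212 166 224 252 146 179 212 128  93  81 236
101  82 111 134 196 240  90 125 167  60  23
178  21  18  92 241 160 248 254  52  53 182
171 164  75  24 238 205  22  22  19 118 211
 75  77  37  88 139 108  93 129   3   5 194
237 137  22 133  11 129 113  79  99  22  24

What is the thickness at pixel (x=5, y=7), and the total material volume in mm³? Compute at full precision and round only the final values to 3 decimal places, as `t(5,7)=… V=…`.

span = t_max - t_min = 3.02 - 0.62 = 2.400
L(5,7) = 160, L_eff = 160/255 = 0.627451
t(5,7) = 3.02 - 2.400·0.627451 = 1.514
Σt over all 11·11 pixels = 186567/850 ≈ 219.4905882
V = pitch²·Σt = 1.89²·186567/850 = 784.042

t(5,7)=1.514 V=784.042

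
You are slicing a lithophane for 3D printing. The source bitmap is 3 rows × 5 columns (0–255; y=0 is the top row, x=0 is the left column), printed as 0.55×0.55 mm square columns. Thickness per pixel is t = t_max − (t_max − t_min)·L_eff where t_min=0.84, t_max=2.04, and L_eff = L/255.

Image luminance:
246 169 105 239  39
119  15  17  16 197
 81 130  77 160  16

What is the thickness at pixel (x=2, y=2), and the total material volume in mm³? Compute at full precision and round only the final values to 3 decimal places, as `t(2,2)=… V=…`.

t(2,2)=1.678 V=6.942

span = t_max - t_min = 2.04 - 0.84 = 1.200
L(2,2) = 77, L_eff = 77/255 = 0.301961
t(2,2) = 2.04 - 1.200·0.301961 = 1.678
Σt over all 3·5 pixels = 9753/425 ≈ 22.9482353
V = pitch²·Σt = 0.55²·9753/425 = 6.942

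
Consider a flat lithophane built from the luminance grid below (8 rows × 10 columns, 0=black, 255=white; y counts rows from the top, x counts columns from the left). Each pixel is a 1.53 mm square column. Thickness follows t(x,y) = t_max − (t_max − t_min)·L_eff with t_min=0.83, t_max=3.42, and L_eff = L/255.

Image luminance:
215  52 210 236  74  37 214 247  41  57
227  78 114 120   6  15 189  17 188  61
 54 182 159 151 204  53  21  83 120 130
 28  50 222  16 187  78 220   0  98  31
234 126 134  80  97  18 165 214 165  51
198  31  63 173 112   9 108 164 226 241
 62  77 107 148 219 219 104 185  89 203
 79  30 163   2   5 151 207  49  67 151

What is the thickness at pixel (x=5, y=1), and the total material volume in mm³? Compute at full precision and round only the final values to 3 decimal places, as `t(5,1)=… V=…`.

t(5,1)=3.268 V=416.712

span = t_max - t_min = 3.42 - 0.83 = 2.590
L(5,1) = 15, L_eff = 15/255 = 0.058824
t(5,1) = 3.42 - 2.590·0.058824 = 3.268
Σt over all 8·10 pixels = 1513117/8500 ≈ 178.0137647
V = pitch²·Σt = 1.53²·1513117/8500 = 416.712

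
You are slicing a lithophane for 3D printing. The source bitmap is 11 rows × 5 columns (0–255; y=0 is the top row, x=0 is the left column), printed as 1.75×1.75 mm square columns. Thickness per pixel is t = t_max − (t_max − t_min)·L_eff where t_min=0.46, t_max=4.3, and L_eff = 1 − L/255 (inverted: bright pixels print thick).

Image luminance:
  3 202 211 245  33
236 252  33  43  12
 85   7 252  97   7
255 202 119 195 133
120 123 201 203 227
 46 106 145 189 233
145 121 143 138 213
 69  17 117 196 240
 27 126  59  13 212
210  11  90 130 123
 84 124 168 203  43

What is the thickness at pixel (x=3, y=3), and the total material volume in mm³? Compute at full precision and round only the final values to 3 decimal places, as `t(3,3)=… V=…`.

t(3,3)=3.396 V=411.235

span = t_max - t_min = 4.3 - 0.46 = 3.840
L(3,3) = 195, L_eff = 1 - 195/255 = 0.235294 (inverted)
t(3,3) = 4.3 - 3.840·0.235294 = 3.396
Σt over all 11·5 pixels = 570693/4250 ≈ 134.2807059
V = pitch²·Σt = 1.75²·570693/4250 = 411.235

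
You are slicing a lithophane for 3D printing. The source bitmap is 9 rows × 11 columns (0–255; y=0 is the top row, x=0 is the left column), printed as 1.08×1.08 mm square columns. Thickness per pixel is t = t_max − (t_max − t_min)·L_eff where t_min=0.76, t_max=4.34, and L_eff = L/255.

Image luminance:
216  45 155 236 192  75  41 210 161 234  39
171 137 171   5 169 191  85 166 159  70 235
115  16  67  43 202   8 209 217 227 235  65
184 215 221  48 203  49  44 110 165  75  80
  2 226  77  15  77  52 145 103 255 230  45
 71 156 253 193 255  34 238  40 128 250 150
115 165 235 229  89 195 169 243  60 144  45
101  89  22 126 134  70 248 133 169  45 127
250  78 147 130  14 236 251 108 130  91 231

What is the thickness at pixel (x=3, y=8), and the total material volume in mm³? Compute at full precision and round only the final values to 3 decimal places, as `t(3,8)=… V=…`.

t(3,8)=2.515 V=278.860

span = t_max - t_min = 4.34 - 0.76 = 3.580
L(3,8) = 130, L_eff = 130/255 = 0.509804
t(3,8) = 4.34 - 3.580·0.509804 = 2.515
Σt over all 9·11 pixels = 101608/425 ≈ 239.0776471
V = pitch²·Σt = 1.08²·101608/425 = 278.860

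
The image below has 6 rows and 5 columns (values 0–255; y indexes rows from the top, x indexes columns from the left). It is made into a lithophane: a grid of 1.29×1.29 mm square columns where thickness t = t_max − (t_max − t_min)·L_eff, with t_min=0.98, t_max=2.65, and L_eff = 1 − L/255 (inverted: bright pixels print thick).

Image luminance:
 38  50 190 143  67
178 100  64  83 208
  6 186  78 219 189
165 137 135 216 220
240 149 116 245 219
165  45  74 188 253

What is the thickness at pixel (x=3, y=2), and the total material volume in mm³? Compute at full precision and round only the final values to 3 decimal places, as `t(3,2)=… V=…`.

span = t_max - t_min = 2.65 - 0.98 = 1.670
L(3,2) = 219, L_eff = 1 - 219/255 = 0.141176 (inverted)
t(3,2) = 2.65 - 1.670·0.141176 = 2.414
Σt over all 6·5 pixels = 739411/12750 ≈ 57.9930196
V = pitch²·Σt = 1.29²·739411/12750 = 96.506

t(3,2)=2.414 V=96.506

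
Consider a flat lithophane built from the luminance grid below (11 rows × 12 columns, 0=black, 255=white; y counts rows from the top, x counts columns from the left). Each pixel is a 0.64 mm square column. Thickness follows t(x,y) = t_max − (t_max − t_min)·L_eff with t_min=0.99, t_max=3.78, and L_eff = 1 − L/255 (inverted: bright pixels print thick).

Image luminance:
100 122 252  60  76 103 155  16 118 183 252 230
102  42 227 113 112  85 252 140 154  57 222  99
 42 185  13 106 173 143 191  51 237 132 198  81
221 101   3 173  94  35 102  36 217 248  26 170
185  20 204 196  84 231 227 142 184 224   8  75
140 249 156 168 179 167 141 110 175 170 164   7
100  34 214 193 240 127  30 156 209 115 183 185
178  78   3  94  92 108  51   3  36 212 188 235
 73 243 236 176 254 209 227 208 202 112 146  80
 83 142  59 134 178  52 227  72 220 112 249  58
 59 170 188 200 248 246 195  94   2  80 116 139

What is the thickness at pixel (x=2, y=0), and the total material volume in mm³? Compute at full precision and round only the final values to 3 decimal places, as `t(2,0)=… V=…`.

span = t_max - t_min = 3.78 - 0.99 = 2.790
L(2,0) = 252, L_eff = 1 - 252/255 = 0.011765 (inverted)
t(2,0) = 3.78 - 2.790·0.011765 = 3.747
Σt over all 11·12 pixels = 2822817/8500 ≈ 332.0961176
V = pitch²·Σt = 0.64²·2822817/8500 = 136.027

t(2,0)=3.747 V=136.027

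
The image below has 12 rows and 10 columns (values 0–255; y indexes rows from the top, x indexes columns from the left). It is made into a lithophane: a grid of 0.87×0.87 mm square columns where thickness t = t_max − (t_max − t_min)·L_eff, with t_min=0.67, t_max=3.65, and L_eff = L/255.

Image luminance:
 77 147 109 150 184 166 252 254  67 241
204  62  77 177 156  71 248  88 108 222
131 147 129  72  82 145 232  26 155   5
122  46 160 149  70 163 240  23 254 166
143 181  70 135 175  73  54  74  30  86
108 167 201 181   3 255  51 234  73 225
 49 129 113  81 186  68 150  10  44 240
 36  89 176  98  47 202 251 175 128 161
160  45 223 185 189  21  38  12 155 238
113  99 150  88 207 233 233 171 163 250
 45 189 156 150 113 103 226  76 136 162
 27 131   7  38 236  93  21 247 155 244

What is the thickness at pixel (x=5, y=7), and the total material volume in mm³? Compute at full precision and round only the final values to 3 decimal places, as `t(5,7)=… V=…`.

span = t_max - t_min = 3.65 - 0.67 = 2.980
L(5,7) = 202, L_eff = 202/255 = 0.792157
t(5,7) = 3.65 - 2.980·0.792157 = 1.289
Σt over all 12·10 pixels = 3192007/12750 ≈ 250.3534902
V = pitch²·Σt = 0.87²·3192007/12750 = 189.493

t(5,7)=1.289 V=189.493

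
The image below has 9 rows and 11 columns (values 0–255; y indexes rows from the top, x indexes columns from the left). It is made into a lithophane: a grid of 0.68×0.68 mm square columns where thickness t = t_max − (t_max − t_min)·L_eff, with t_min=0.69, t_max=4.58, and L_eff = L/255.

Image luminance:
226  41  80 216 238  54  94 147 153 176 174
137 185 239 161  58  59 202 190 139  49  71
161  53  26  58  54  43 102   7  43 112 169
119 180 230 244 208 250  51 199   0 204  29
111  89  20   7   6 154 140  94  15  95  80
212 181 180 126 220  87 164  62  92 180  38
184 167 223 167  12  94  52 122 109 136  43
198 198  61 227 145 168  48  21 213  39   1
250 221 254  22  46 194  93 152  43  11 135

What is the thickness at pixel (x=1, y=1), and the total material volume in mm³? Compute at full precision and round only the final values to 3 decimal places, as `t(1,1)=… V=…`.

t(1,1)=1.758 V=124.782

span = t_max - t_min = 4.58 - 0.69 = 3.890
L(1,1) = 185, L_eff = 185/255 = 0.725490
t(1,1) = 4.58 - 3.890·0.725490 = 1.758
Σt over all 9·11 pixels = 2293791/8500 ≈ 269.8577647
V = pitch²·Σt = 0.68²·2293791/8500 = 124.782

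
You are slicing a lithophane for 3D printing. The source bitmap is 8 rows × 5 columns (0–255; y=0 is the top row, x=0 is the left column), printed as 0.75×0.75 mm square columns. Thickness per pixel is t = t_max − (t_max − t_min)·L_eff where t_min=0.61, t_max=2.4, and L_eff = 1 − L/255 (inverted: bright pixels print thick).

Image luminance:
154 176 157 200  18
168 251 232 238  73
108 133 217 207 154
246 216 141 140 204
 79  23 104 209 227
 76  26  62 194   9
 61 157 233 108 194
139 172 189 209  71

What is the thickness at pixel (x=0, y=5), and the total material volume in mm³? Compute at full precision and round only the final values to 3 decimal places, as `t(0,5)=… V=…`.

t(0,5)=1.143 V=37.317

span = t_max - t_min = 2.4 - 0.61 = 1.790
L(0,5) = 76, L_eff = 1 - 76/255 = 0.701961 (inverted)
t(0,5) = 2.4 - 1.790·0.701961 = 1.143
Σt over all 8·5 pixels = 67669/1020 ≈ 66.3421569
V = pitch²·Σt = 0.75²·67669/1020 = 37.317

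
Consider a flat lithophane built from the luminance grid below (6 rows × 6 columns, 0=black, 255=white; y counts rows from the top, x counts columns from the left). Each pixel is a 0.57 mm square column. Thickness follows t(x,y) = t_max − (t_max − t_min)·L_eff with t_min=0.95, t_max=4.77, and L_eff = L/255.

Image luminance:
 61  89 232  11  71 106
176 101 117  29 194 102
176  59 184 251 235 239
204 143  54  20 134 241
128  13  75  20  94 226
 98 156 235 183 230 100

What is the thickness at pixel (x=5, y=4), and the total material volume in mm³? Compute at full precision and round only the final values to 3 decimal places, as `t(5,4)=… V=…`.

span = t_max - t_min = 4.77 - 0.95 = 3.820
L(5,4) = 226, L_eff = 226/255 = 0.886275
t(5,4) = 4.77 - 3.820·0.886275 = 1.384
Σt over all 6·6 pixels = 1275113/12750 ≈ 100.0088627
V = pitch²·Σt = 0.57²·1275113/12750 = 32.493

t(5,4)=1.384 V=32.493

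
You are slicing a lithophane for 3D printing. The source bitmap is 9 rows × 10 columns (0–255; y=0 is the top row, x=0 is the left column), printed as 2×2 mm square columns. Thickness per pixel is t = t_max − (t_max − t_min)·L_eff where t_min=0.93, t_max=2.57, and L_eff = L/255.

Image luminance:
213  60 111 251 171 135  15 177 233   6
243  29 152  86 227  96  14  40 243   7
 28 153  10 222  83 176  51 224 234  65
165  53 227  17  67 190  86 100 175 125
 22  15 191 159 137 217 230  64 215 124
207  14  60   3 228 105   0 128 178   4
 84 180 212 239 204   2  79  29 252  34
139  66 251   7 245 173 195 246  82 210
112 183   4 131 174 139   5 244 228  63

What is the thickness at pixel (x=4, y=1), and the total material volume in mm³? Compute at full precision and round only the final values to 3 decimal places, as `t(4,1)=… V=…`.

span = t_max - t_min = 2.57 - 0.93 = 1.640
L(4,1) = 227, L_eff = 227/255 = 0.890196
t(4,1) = 2.57 - 1.640·0.890196 = 1.110
Σt over all 9·10 pixels = 2008289/12750 ≈ 157.5128627
V = pitch²·Σt = 2²·2008289/12750 = 630.051

t(4,1)=1.110 V=630.051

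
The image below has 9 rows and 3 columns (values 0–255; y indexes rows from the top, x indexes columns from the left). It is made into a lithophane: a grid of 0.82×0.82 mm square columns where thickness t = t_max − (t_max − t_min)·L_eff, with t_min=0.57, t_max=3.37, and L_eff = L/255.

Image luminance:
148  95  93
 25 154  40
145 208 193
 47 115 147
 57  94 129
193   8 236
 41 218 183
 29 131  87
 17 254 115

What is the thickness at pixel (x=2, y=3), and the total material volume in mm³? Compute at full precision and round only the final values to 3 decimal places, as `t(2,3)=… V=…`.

t(2,3)=1.756 V=37.541

span = t_max - t_min = 3.37 - 0.57 = 2.800
L(2,3) = 147, L_eff = 147/255 = 0.576471
t(2,3) = 3.37 - 2.800·0.576471 = 1.756
Σt over all 9·3 pixels = 284737/5100 ≈ 55.8307843
V = pitch²·Σt = 0.82²·284737/5100 = 37.541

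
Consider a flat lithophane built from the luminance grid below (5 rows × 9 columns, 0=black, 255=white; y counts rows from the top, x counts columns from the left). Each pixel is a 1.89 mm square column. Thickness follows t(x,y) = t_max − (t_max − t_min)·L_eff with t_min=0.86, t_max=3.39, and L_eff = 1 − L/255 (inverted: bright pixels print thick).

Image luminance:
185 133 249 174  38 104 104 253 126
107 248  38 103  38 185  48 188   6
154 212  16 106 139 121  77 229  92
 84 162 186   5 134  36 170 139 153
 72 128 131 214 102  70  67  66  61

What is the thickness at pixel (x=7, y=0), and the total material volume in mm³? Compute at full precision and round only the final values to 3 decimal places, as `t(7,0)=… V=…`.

span = t_max - t_min = 3.39 - 0.86 = 2.530
L(7,0) = 253, L_eff = 1 - 253/255 = 0.007843 (inverted)
t(7,0) = 3.39 - 2.530·0.007843 = 3.370
Σt over all 5·9 pixels = 2366459/25500 ≈ 92.8023137
V = pitch²·Σt = 1.89²·2366459/25500 = 331.499

t(7,0)=3.370 V=331.499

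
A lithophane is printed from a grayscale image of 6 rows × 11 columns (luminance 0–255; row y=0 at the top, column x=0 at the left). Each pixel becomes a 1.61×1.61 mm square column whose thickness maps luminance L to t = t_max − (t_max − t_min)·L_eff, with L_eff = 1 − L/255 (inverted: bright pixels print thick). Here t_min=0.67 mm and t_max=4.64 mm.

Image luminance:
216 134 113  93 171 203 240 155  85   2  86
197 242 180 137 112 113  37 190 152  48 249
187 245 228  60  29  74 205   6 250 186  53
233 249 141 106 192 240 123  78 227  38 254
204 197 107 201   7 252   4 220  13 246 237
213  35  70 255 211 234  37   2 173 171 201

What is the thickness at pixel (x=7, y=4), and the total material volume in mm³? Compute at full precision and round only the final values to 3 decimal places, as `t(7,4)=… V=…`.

span = t_max - t_min = 4.64 - 0.67 = 3.970
L(7,4) = 220, L_eff = 1 - 220/255 = 0.137255 (inverted)
t(7,4) = 4.64 - 3.970·0.137255 = 4.095
Σt over all 6·11 pixels = 1679221/8500 ≈ 197.5554118
V = pitch²·Σt = 1.61²·1679221/8500 = 512.083

t(7,4)=4.095 V=512.083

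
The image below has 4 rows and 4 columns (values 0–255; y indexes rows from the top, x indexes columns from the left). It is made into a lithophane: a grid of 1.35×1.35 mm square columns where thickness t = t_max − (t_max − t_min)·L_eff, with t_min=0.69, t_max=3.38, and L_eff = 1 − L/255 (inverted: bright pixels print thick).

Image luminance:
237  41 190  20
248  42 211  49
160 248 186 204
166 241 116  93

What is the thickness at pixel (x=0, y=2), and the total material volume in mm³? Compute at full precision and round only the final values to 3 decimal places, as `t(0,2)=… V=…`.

t(0,2)=2.378 V=67.262

span = t_max - t_min = 3.38 - 0.69 = 2.690
L(0,2) = 160, L_eff = 1 - 160/255 = 0.372549 (inverted)
t(0,2) = 3.38 - 2.690·0.372549 = 2.378
Σt over all 4·4 pixels = 235277/6375 ≈ 36.9061961
V = pitch²·Σt = 1.35²·235277/6375 = 67.262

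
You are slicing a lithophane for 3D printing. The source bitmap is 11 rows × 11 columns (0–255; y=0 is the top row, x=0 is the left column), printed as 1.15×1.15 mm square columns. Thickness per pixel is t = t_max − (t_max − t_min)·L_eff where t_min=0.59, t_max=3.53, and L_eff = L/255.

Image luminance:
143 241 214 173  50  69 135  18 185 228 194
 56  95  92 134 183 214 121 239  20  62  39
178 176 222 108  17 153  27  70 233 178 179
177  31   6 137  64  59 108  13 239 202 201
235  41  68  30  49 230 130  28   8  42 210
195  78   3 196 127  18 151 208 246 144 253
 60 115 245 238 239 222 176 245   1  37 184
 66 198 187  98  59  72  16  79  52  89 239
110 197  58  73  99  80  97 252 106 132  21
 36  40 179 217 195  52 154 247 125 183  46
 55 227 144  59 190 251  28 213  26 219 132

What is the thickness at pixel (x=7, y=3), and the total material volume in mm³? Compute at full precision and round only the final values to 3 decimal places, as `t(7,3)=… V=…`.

t(7,3)=3.380 V=328.038

span = t_max - t_min = 3.53 - 0.59 = 2.940
L(7,3) = 13, L_eff = 13/255 = 0.050980
t(7,3) = 3.53 - 2.940·0.050980 = 3.380
Σt over all 11·11 pixels = 2108371/8500 ≈ 248.0436471
V = pitch²·Σt = 1.15²·2108371/8500 = 328.038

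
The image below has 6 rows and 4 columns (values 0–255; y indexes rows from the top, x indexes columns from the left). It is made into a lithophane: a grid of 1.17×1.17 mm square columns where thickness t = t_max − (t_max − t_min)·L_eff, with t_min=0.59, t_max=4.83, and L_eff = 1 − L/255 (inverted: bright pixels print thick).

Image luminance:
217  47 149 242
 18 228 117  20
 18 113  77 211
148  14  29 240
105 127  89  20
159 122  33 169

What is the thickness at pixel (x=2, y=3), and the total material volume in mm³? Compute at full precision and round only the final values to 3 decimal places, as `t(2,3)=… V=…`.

span = t_max - t_min = 4.83 - 0.59 = 4.240
L(2,3) = 29, L_eff = 1 - 29/255 = 0.886275 (inverted)
t(2,3) = 4.83 - 4.240·0.886275 = 1.072
Σt over all 6·4 pixels = 125914/2125 ≈ 59.2536471
V = pitch²·Σt = 1.17²·125914/2125 = 81.112

t(2,3)=1.072 V=81.112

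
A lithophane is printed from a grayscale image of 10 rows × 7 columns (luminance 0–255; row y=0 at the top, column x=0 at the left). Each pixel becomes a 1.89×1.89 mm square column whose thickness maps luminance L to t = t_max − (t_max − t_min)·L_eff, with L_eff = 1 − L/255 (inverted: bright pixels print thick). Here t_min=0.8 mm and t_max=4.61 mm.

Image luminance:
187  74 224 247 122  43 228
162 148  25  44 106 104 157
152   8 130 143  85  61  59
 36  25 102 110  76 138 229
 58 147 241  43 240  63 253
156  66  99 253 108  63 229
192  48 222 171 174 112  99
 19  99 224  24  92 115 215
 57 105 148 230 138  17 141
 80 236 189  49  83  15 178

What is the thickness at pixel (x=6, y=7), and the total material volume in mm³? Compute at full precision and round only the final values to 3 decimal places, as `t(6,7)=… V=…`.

t(6,7)=4.012 V=665.223

span = t_max - t_min = 4.61 - 0.8 = 3.810
L(6,7) = 215, L_eff = 1 - 215/255 = 0.156863 (inverted)
t(6,7) = 4.61 - 3.810·0.156863 = 4.012
Σt over all 10·7 pixels = 395733/2125 ≈ 186.2272941
V = pitch²·Σt = 1.89²·395733/2125 = 665.223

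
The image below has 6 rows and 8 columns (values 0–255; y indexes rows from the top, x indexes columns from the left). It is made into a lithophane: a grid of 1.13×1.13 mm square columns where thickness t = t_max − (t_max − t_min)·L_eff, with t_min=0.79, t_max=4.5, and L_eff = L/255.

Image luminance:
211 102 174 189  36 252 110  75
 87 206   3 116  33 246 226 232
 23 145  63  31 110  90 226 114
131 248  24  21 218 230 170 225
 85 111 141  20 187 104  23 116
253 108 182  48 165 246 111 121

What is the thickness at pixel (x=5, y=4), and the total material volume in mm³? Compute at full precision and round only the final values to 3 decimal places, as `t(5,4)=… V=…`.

t(5,4)=2.987 V=157.136

span = t_max - t_min = 4.5 - 0.79 = 3.710
L(5,4) = 104, L_eff = 104/255 = 0.407843
t(5,4) = 4.5 - 3.710·0.407843 = 2.987
Σt over all 6·8 pixels = 784513/6375 ≈ 123.0608627
V = pitch²·Σt = 1.13²·784513/6375 = 157.136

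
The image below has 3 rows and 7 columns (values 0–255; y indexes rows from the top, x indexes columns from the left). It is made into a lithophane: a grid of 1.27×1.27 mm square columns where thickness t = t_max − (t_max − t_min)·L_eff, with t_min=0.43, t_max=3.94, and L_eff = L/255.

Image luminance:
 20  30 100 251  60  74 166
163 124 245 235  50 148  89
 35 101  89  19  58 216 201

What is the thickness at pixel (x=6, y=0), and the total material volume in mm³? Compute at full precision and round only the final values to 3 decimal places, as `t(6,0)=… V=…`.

t(6,0)=1.655 V=78.526

span = t_max - t_min = 3.94 - 0.43 = 3.510
L(6,0) = 166, L_eff = 166/255 = 0.650980
t(6,0) = 3.94 - 3.510·0.650980 = 1.655
Σt over all 3·7 pixels = 103458/2125 ≈ 48.6861176
V = pitch²·Σt = 1.27²·103458/2125 = 78.526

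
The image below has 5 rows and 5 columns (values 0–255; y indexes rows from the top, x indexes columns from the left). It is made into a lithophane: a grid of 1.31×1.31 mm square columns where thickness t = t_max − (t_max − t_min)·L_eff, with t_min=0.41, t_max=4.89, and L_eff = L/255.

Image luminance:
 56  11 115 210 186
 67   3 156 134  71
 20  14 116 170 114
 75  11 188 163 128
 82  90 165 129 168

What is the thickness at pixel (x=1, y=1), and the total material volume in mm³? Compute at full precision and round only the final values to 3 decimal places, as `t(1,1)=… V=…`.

span = t_max - t_min = 4.89 - 0.41 = 4.480
L(1,1) = 3, L_eff = 3/255 = 0.011765
t(1,1) = 4.89 - 4.480·0.011765 = 4.837
Σt over all 5·5 pixels = 1933759/25500 ≈ 75.8336863
V = pitch²·Σt = 1.31²·1933759/25500 = 130.138

t(1,1)=4.837 V=130.138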